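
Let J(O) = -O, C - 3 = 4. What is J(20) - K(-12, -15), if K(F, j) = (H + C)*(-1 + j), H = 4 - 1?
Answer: 140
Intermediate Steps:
C = 7 (C = 3 + 4 = 7)
H = 3
K(F, j) = -10 + 10*j (K(F, j) = (3 + 7)*(-1 + j) = 10*(-1 + j) = -10 + 10*j)
J(20) - K(-12, -15) = -1*20 - (-10 + 10*(-15)) = -20 - (-10 - 150) = -20 - 1*(-160) = -20 + 160 = 140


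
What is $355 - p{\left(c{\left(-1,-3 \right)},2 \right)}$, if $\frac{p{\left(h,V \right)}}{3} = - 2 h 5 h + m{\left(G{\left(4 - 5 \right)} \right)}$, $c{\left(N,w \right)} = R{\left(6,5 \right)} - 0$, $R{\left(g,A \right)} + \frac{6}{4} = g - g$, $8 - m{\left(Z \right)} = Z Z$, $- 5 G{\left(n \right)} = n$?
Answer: $\frac{19931}{50} \approx 398.62$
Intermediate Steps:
$G{\left(n \right)} = - \frac{n}{5}$
$m{\left(Z \right)} = 8 - Z^{2}$ ($m{\left(Z \right)} = 8 - Z Z = 8 - Z^{2}$)
$R{\left(g,A \right)} = - \frac{3}{2}$ ($R{\left(g,A \right)} = - \frac{3}{2} + \left(g - g\right) = - \frac{3}{2} + 0 = - \frac{3}{2}$)
$c{\left(N,w \right)} = - \frac{3}{2}$ ($c{\left(N,w \right)} = - \frac{3}{2} - 0 = - \frac{3}{2} + 0 = - \frac{3}{2}$)
$p{\left(h,V \right)} = \frac{597}{25} - 30 h^{2}$ ($p{\left(h,V \right)} = 3 \left(- 2 h 5 h + \left(8 - \left(- \frac{4 - 5}{5}\right)^{2}\right)\right) = 3 \left(- 10 h h + \left(8 - \left(- \frac{4 - 5}{5}\right)^{2}\right)\right) = 3 \left(- 10 h^{2} + \left(8 - \left(\left(- \frac{1}{5}\right) \left(-1\right)\right)^{2}\right)\right) = 3 \left(- 10 h^{2} + \left(8 - \left(\frac{1}{5}\right)^{2}\right)\right) = 3 \left(- 10 h^{2} + \left(8 - \frac{1}{25}\right)\right) = 3 \left(- 10 h^{2} + \frac{199}{25}\right) = 3 \left(\frac{199}{25} - 10 h^{2}\right) = \frac{597}{25} - 30 h^{2}$)
$355 - p{\left(c{\left(-1,-3 \right)},2 \right)} = 355 - \left(\frac{597}{25} - 30 \left(- \frac{3}{2}\right)^{2}\right) = 355 - \left(\frac{597}{25} - \frac{135}{2}\right) = 355 - - \frac{2181}{50} = 355 + \frac{2181}{50} = \frac{19931}{50}$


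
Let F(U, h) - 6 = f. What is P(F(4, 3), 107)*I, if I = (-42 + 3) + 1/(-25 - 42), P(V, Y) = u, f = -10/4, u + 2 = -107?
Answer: 284926/67 ≈ 4252.6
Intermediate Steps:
u = -109 (u = -2 - 107 = -109)
f = -5/2 (f = -10*1/4 = -5/2 ≈ -2.5000)
F(U, h) = 7/2 (F(U, h) = 6 - 5/2 = 7/2)
P(V, Y) = -109
I = -2614/67 (I = -39 + 1/(-67) = -39 - 1/67 = -2614/67 ≈ -39.015)
P(F(4, 3), 107)*I = -109*(-2614/67) = 284926/67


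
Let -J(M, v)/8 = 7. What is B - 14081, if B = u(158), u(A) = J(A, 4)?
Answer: -14137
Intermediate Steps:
J(M, v) = -56 (J(M, v) = -8*7 = -56)
u(A) = -56
B = -56
B - 14081 = -56 - 14081 = -14137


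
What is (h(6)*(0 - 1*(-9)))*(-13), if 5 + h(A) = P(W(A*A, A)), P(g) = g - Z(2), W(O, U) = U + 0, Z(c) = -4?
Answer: -585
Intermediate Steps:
W(O, U) = U
P(g) = 4 + g (P(g) = g - 1*(-4) = g + 4 = 4 + g)
h(A) = -1 + A (h(A) = -5 + (4 + A) = -1 + A)
(h(6)*(0 - 1*(-9)))*(-13) = ((-1 + 6)*(0 - 1*(-9)))*(-13) = (5*(0 + 9))*(-13) = (5*9)*(-13) = 45*(-13) = -585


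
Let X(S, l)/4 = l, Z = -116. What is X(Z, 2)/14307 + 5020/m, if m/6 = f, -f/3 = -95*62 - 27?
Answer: 12112198/253963557 ≈ 0.047693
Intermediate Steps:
X(S, l) = 4*l
f = 17751 (f = -3*(-95*62 - 27) = -3*(-5890 - 27) = -3*(-5917) = 17751)
m = 106506 (m = 6*17751 = 106506)
X(Z, 2)/14307 + 5020/m = (4*2)/14307 + 5020/106506 = 8*(1/14307) + 5020*(1/106506) = 8/14307 + 2510/53253 = 12112198/253963557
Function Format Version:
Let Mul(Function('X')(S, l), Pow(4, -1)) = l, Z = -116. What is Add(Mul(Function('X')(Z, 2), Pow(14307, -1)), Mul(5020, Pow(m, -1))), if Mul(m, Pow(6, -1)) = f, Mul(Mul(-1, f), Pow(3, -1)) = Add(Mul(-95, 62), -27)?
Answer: Rational(12112198, 253963557) ≈ 0.047693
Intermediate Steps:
Function('X')(S, l) = Mul(4, l)
f = 17751 (f = Mul(-3, Add(Mul(-95, 62), -27)) = Mul(-3, Add(-5890, -27)) = Mul(-3, -5917) = 17751)
m = 106506 (m = Mul(6, 17751) = 106506)
Add(Mul(Function('X')(Z, 2), Pow(14307, -1)), Mul(5020, Pow(m, -1))) = Add(Mul(Mul(4, 2), Pow(14307, -1)), Mul(5020, Pow(106506, -1))) = Add(Mul(8, Rational(1, 14307)), Mul(5020, Rational(1, 106506))) = Add(Rational(8, 14307), Rational(2510, 53253)) = Rational(12112198, 253963557)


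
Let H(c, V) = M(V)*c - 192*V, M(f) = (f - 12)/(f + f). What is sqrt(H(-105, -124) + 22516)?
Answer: sqrt(44462029)/31 ≈ 215.10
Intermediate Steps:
M(f) = (-12 + f)/(2*f) (M(f) = (-12 + f)/((2*f)) = (-12 + f)*(1/(2*f)) = (-12 + f)/(2*f))
H(c, V) = -192*V + c*(-12 + V)/(2*V) (H(c, V) = ((-12 + V)/(2*V))*c - 192*V = c*(-12 + V)/(2*V) - 192*V = -192*V + c*(-12 + V)/(2*V))
sqrt(H(-105, -124) + 22516) = sqrt(((1/2)*(-105) - 192*(-124) - 6*(-105)/(-124)) + 22516) = sqrt((-105/2 + 23808 - 6*(-105)*(-1/124)) + 22516) = sqrt((-105/2 + 23808 - 315/62) + 22516) = sqrt(736263/31 + 22516) = sqrt(1434259/31) = sqrt(44462029)/31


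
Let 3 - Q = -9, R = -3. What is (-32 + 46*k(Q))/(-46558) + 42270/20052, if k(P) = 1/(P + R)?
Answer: 492136459/233395254 ≈ 2.1086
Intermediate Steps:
Q = 12 (Q = 3 - 1*(-9) = 3 + 9 = 12)
k(P) = 1/(-3 + P) (k(P) = 1/(P - 3) = 1/(-3 + P))
(-32 + 46*k(Q))/(-46558) + 42270/20052 = (-32 + 46/(-3 + 12))/(-46558) + 42270/20052 = (-32 + 46/9)*(-1/46558) + 42270*(1/20052) = (-32 + 46*(⅑))*(-1/46558) + 7045/3342 = (-32 + 46/9)*(-1/46558) + 7045/3342 = -242/9*(-1/46558) + 7045/3342 = 121/209511 + 7045/3342 = 492136459/233395254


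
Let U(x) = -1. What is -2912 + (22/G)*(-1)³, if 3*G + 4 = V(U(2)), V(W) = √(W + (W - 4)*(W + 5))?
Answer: -107480/37 + 66*I*√21/37 ≈ -2904.9 + 8.1743*I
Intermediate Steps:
V(W) = √(W + (-4 + W)*(5 + W))
G = -4/3 + I*√21/3 (G = -4/3 + √(-20 + (-1)² + 2*(-1))/3 = -4/3 + √(-20 + 1 - 2)/3 = -4/3 + √(-21)/3 = -4/3 + (I*√21)/3 = -4/3 + I*√21/3 ≈ -1.3333 + 1.5275*I)
-2912 + (22/G)*(-1)³ = -2912 + (22/(-4/3 + I*√21/3))*(-1)³ = -2912 + (22/(-4/3 + I*√21/3))*(-1) = -2912 - 22/(-4/3 + I*√21/3)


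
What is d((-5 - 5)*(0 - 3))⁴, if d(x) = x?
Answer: 810000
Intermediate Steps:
d((-5 - 5)*(0 - 3))⁴ = ((-5 - 5)*(0 - 3))⁴ = (-10*(-3))⁴ = 30⁴ = 810000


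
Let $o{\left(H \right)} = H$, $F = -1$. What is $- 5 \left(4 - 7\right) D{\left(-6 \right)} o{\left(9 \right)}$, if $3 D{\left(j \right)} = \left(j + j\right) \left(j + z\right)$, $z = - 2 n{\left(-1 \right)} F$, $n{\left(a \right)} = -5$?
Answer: $8640$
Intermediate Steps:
$z = -10$ ($z = \left(-2\right) \left(-5\right) \left(-1\right) = 10 \left(-1\right) = -10$)
$D{\left(j \right)} = \frac{2 j \left(-10 + j\right)}{3}$ ($D{\left(j \right)} = \frac{\left(j + j\right) \left(j - 10\right)}{3} = \frac{2 j \left(-10 + j\right)}{3}$)
$- 5 \left(4 - 7\right) D{\left(-6 \right)} o{\left(9 \right)} = - 5 \left(4 - 7\right) \frac{2}{3} \left(-6\right) \left(-10 - 6\right) 9 = \left(-5\right) \left(-3\right) \frac{2}{3} \left(-6\right) \left(-16\right) 9 = 15 \cdot 64 \cdot 9 = 960 \cdot 9 = 8640$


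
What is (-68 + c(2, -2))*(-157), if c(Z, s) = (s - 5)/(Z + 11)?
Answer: 139887/13 ≈ 10761.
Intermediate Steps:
c(Z, s) = (-5 + s)/(11 + Z)
(-68 + c(2, -2))*(-157) = (-68 + (-5 - 2)/(11 + 2))*(-157) = (-68 - 7/13)*(-157) = -891/13*(-157) = 139887/13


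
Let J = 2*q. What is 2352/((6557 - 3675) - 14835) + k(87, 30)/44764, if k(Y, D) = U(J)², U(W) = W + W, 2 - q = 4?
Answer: -26129984/133766023 ≈ -0.19534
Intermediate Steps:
q = -2 (q = 2 - 1*4 = 2 - 4 = -2)
J = -4 (J = 2*(-2) = -4)
U(W) = 2*W
k(Y, D) = 64 (k(Y, D) = (2*(-4))² = (-8)² = 64)
2352/((6557 - 3675) - 14835) + k(87, 30)/44764 = 2352/((6557 - 3675) - 14835) + 64/44764 = 2352/(2882 - 14835) + 64*(1/44764) = 2352/(-11953) + 16/11191 = 2352*(-1/11953) + 16/11191 = -2352/11953 + 16/11191 = -26129984/133766023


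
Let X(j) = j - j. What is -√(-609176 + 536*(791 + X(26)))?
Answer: -20*I*√463 ≈ -430.35*I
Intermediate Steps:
X(j) = 0
-√(-609176 + 536*(791 + X(26))) = -√(-609176 + 536*(791 + 0)) = -√(-609176 + 536*791) = -√(-609176 + 423976) = -√(-185200) = -20*I*√463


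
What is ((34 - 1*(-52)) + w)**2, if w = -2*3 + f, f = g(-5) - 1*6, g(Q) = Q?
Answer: 4761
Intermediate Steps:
f = -11 (f = -5 - 1*6 = -5 - 6 = -11)
w = -17 (w = -2*3 - 11 = -6 - 11 = -17)
((34 - 1*(-52)) + w)**2 = ((34 - 1*(-52)) - 17)**2 = ((34 + 52) - 17)**2 = (86 - 17)**2 = 69**2 = 4761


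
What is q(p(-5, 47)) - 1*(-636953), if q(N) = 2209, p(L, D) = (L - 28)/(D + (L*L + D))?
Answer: 639162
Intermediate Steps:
p(L, D) = (-28 + L)/(L**2 + 2*D) (p(L, D) = (-28 + L)/(D + (L**2 + D)) = (-28 + L)/(D + (D + L**2)) = (-28 + L)/(L**2 + 2*D))
q(p(-5, 47)) - 1*(-636953) = 2209 - 1*(-636953) = 2209 + 636953 = 639162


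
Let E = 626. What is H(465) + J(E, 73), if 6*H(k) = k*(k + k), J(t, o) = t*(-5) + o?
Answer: 69018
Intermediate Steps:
J(t, o) = o - 5*t (J(t, o) = -5*t + o = o - 5*t)
H(k) = k²/3 (H(k) = (k*(k + k))/6 = (k*(2*k))/6 = (2*k²)/6 = k²/3)
H(465) + J(E, 73) = (⅓)*465² + (73 - 5*626) = (⅓)*216225 + (73 - 3130) = 72075 - 3057 = 69018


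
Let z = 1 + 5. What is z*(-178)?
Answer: -1068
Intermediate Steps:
z = 6
z*(-178) = 6*(-178) = -1068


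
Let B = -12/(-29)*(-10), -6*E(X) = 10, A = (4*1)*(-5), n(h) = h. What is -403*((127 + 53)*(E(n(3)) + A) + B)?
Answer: 45627660/29 ≈ 1.5734e+6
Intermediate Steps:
A = -20 (A = 4*(-5) = -20)
E(X) = -5/3 (E(X) = -⅙*10 = -5/3)
B = -120/29 (B = -12*(-1/29)*(-10) = (12/29)*(-10) = -120/29 ≈ -4.1379)
-403*((127 + 53)*(E(n(3)) + A) + B) = -403*((127 + 53)*(-5/3 - 20) - 120/29) = -403*(180*(-65/3) - 120/29) = -403*(-3900 - 120/29) = -403*(-113220/29) = 45627660/29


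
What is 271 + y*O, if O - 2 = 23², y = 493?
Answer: 262054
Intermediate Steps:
O = 531 (O = 2 + 23² = 2 + 529 = 531)
271 + y*O = 271 + 493*531 = 271 + 261783 = 262054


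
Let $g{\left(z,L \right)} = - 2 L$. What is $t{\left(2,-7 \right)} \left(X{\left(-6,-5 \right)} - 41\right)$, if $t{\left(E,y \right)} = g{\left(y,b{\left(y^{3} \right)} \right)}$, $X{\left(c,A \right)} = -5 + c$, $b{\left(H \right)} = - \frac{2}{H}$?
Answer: $\frac{208}{343} \approx 0.60641$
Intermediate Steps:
$t{\left(E,y \right)} = \frac{4}{y^{3}}$ ($t{\left(E,y \right)} = - 2 \left(- \frac{2}{y^{3}}\right) = \frac{4}{y^{3}}$)
$t{\left(2,-7 \right)} \left(X{\left(-6,-5 \right)} - 41\right) = \frac{4}{-343} \left(\left(-5 - 6\right) - 41\right) = 4 \left(- \frac{1}{343}\right) \left(-11 - 41\right) = \left(- \frac{4}{343}\right) \left(-52\right) = \frac{208}{343}$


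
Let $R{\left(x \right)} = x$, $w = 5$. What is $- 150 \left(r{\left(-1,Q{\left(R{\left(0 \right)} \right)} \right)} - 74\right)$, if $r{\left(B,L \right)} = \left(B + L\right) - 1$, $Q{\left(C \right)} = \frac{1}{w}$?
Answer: $11370$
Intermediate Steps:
$Q{\left(C \right)} = \frac{1}{5}$
$r{\left(B,L \right)} = -1 + B + L$
$- 150 \left(r{\left(-1,Q{\left(R{\left(0 \right)} \right)} \right)} - 74\right) = - 150 \left(\left(-1 - 1 + \frac{1}{5}\right) - 74\right) = - 150 \left(- \frac{9}{5} - 74\right) = \left(-150\right) \left(- \frac{379}{5}\right) = 11370$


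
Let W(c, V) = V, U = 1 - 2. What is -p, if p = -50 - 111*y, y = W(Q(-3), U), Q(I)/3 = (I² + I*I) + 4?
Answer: -61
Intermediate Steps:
Q(I) = 12 + 6*I² (Q(I) = 3*((I² + I*I) + 4) = 3*((I² + I²) + 4) = 3*(2*I² + 4) = 3*(4 + 2*I²) = 12 + 6*I²)
U = -1
y = -1
p = 61 (p = -50 - 111*(-1) = -50 + 111 = 61)
-p = -1*61 = -61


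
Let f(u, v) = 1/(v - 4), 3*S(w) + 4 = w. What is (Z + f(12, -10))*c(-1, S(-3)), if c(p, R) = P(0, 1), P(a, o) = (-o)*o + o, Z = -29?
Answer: 0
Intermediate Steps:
S(w) = -4/3 + w/3
P(a, o) = o - o**2 (P(a, o) = -o**2 + o = o - o**2)
c(p, R) = 0 (c(p, R) = 1*(1 - 1*1) = 1*(1 - 1) = 1*0 = 0)
f(u, v) = 1/(-4 + v)
(Z + f(12, -10))*c(-1, S(-3)) = (-29 + 1/(-4 - 10))*0 = (-29 + 1/(-14))*0 = (-29 - 1/14)*0 = -407/14*0 = 0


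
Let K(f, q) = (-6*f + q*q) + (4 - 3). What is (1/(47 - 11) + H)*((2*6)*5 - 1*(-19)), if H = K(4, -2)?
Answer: -53957/36 ≈ -1498.8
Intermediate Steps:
K(f, q) = 1 + q² - 6*f (K(f, q) = (-6*f + q²) + 1 = (q² - 6*f) + 1 = 1 + q² - 6*f)
H = -19 (H = 1 + (-2)² - 6*4 = 1 + 4 - 24 = -19)
(1/(47 - 11) + H)*((2*6)*5 - 1*(-19)) = (1/(47 - 11) - 19)*((2*6)*5 - 1*(-19)) = (1/36 - 19)*(12*5 + 19) = (1/36 - 19)*(60 + 19) = -683/36*79 = -53957/36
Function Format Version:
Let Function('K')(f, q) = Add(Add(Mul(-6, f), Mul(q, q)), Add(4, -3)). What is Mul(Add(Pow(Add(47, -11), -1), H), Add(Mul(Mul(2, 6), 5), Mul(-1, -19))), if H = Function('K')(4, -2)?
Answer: Rational(-53957, 36) ≈ -1498.8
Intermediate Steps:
Function('K')(f, q) = Add(1, Pow(q, 2), Mul(-6, f)) (Function('K')(f, q) = Add(Add(Mul(-6, f), Pow(q, 2)), 1) = Add(Add(Pow(q, 2), Mul(-6, f)), 1) = Add(1, Pow(q, 2), Mul(-6, f)))
H = -19 (H = Add(1, Pow(-2, 2), Mul(-6, 4)) = Add(1, 4, -24) = -19)
Mul(Add(Pow(Add(47, -11), -1), H), Add(Mul(Mul(2, 6), 5), Mul(-1, -19))) = Mul(Add(Pow(Add(47, -11), -1), -19), Add(Mul(Mul(2, 6), 5), Mul(-1, -19))) = Mul(Add(Pow(36, -1), -19), Add(Mul(12, 5), 19)) = Mul(Add(Rational(1, 36), -19), Add(60, 19)) = Mul(Rational(-683, 36), 79) = Rational(-53957, 36)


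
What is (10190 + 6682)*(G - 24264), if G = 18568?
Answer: -96102912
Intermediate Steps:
(10190 + 6682)*(G - 24264) = (10190 + 6682)*(18568 - 24264) = 16872*(-5696) = -96102912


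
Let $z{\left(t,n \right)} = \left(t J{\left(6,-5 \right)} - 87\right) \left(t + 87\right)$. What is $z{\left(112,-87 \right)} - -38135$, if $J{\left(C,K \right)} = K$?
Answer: $-90618$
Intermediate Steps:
$z{\left(t,n \right)} = \left(-87 - 5 t\right) \left(87 + t\right)$ ($z{\left(t,n \right)} = \left(t \left(-5\right) - 87\right) \left(t + 87\right) = \left(- 5 t - 87\right) \left(87 + t\right) = \left(-87 - 5 t\right) \left(87 + t\right)$)
$z{\left(112,-87 \right)} - -38135 = \left(-7569 - 58464 - 5 \cdot 112^{2}\right) - -38135 = \left(-7569 - 58464 - 62720\right) + 38135 = -128753 + 38135 = -90618$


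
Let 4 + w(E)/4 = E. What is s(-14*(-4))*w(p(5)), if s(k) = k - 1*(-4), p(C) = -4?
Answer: -1920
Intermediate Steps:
w(E) = -16 + 4*E
s(k) = 4 + k (s(k) = k + 4 = 4 + k)
s(-14*(-4))*w(p(5)) = (4 - 14*(-4))*(-16 + 4*(-4)) = (4 + 56)*(-16 - 16) = 60*(-32) = -1920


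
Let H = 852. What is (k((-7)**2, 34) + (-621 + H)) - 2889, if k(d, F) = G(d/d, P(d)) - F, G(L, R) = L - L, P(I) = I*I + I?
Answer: -2692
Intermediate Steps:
P(I) = I + I**2 (P(I) = I**2 + I = I + I**2)
G(L, R) = 0
k(d, F) = -F (k(d, F) = 0 - F = -F)
(k((-7)**2, 34) + (-621 + H)) - 2889 = (-1*34 + (-621 + 852)) - 2889 = (-34 + 231) - 2889 = 197 - 2889 = -2692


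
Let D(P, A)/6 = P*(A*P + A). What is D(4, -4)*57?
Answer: -27360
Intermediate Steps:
D(P, A) = 6*P*(A + A*P) (D(P, A) = 6*(P*(A*P + A)) = 6*(P*(A + A*P)) = 6*P*(A + A*P))
D(4, -4)*57 = (6*(-4)*4*(1 + 4))*57 = (6*(-4)*4*5)*57 = -480*57 = -27360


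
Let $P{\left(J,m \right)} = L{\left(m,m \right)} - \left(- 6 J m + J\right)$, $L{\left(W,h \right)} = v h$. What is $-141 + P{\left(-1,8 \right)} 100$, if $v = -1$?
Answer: $-5641$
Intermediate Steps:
$L{\left(W,h \right)} = - h$
$P{\left(J,m \right)} = - J - m + 6 J m$ ($P{\left(J,m \right)} = - m - \left(- 6 J m + J\right) = - m - \left(J - 6 J m\right) = - m + \left(- J + 6 J m\right) = - J - m + 6 J m$)
$-141 + P{\left(-1,8 \right)} 100 = -141 + \left(\left(-1\right) \left(-1\right) - 8 + 6 \left(-1\right) 8\right) 100 = -141 + \left(1 - 8 - 48\right) 100 = -141 - 5500 = -5641$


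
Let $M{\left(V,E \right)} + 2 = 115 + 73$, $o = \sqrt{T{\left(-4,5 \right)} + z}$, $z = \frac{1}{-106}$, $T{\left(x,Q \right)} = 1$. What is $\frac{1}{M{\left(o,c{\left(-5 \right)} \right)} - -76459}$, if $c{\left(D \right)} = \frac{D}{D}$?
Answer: $\frac{1}{76645} \approx 1.3047 \cdot 10^{-5}$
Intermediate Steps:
$c{\left(D \right)} = 1$
$z = - \frac{1}{106} \approx -0.009434$
$o = \frac{\sqrt{11130}}{106}$ ($o = \sqrt{1 - \frac{1}{106}} = \sqrt{\frac{105}{106}} = \frac{\sqrt{11130}}{106} \approx 0.99527$)
$M{\left(V,E \right)} = 186$ ($M{\left(V,E \right)} = -2 + \left(115 + 73\right) = -2 + 188 = 186$)
$\frac{1}{M{\left(o,c{\left(-5 \right)} \right)} - -76459} = \frac{1}{186 - -76459} = \frac{1}{186 + 76459} = \frac{1}{76645}$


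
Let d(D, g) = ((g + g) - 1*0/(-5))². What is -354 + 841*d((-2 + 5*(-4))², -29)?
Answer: 2828770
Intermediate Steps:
d(D, g) = 4*g² (d(D, g) = (2*g + 0*(-⅕))² = (2*g + 0)² = (2*g)² = 4*g²)
-354 + 841*d((-2 + 5*(-4))², -29) = -354 + 841*(4*(-29)²) = -354 + 841*(4*841) = -354 + 841*3364 = -354 + 2829124 = 2828770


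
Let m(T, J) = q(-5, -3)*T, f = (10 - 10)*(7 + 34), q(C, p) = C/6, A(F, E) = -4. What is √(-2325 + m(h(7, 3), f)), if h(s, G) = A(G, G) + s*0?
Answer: I*√20895/3 ≈ 48.184*I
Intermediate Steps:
h(s, G) = -4 (h(s, G) = -4 + s*0 = -4 + 0 = -4)
q(C, p) = C/6 (q(C, p) = C*(⅙) = C/6)
f = 0 (f = 0*41 = 0)
m(T, J) = -5*T/6 (m(T, J) = ((⅙)*(-5))*T = -5*T/6)
√(-2325 + m(h(7, 3), f)) = √(-2325 - ⅚*(-4)) = √(-2325 + 10/3) = √(-6965/3) = I*√20895/3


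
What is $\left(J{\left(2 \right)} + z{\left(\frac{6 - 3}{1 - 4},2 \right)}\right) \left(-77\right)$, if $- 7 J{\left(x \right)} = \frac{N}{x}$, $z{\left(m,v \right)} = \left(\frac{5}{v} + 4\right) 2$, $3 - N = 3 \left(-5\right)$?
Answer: $-902$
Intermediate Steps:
$N = 18$ ($N = 3 - 3 \left(-5\right) = 3 - -15 = 3 + 15 = 18$)
$z{\left(m,v \right)} = 8 + \frac{10}{v}$ ($z{\left(m,v \right)} = \left(4 + \frac{5}{v}\right) 2 = 8 + \frac{10}{v}$)
$J{\left(x \right)} = - \frac{18}{7 x}$ ($J{\left(x \right)} = - \frac{18 \frac{1}{x}}{7} = - \frac{18}{7 x}$)
$\left(J{\left(2 \right)} + z{\left(\frac{6 - 3}{1 - 4},2 \right)}\right) \left(-77\right) = \left(- \frac{18}{7 \cdot 2} + \left(8 + \frac{10}{2}\right)\right) \left(-77\right) = \left(\left(- \frac{18}{7}\right) \frac{1}{2} + \left(8 + 10 \cdot \frac{1}{2}\right)\right) \left(-77\right) = \left(- \frac{9}{7} + \left(8 + 5\right)\right) \left(-77\right) = \left(- \frac{9}{7} + 13\right) \left(-77\right) = \frac{82}{7} \left(-77\right) = -902$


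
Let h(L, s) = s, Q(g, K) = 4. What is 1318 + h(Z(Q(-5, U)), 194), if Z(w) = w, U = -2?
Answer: 1512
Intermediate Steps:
1318 + h(Z(Q(-5, U)), 194) = 1318 + 194 = 1512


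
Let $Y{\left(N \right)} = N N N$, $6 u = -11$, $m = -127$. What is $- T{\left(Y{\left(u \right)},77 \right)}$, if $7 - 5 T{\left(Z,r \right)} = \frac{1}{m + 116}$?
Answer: $- \frac{78}{55} \approx -1.4182$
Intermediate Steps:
$u = - \frac{11}{6}$ ($u = \frac{1}{6} \left(-11\right) = - \frac{11}{6} \approx -1.8333$)
$Y{\left(N \right)} = N^{3}$ ($Y{\left(N \right)} = N^{2} N = N^{3}$)
$T{\left(Z,r \right)} = \frac{78}{55}$ ($T{\left(Z,r \right)} = \frac{7}{5} - \frac{1}{5 \left(-127 + 116\right)} = \frac{7}{5} - \frac{1}{5 \left(-11\right)} = \frac{7}{5} - - \frac{1}{55} = \frac{7}{5} + \frac{1}{55} = \frac{78}{55}$)
$- T{\left(Y{\left(u \right)},77 \right)} = \left(-1\right) \frac{78}{55} = - \frac{78}{55}$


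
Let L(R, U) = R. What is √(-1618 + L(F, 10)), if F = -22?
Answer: 2*I*√410 ≈ 40.497*I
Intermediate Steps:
√(-1618 + L(F, 10)) = √(-1618 - 22) = √(-1640) = 2*I*√410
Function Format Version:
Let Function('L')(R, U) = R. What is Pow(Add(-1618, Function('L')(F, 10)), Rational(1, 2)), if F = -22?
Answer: Mul(2, I, Pow(410, Rational(1, 2))) ≈ Mul(40.497, I)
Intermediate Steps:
Pow(Add(-1618, Function('L')(F, 10)), Rational(1, 2)) = Pow(Add(-1618, -22), Rational(1, 2)) = Pow(-1640, Rational(1, 2)) = Mul(2, I, Pow(410, Rational(1, 2)))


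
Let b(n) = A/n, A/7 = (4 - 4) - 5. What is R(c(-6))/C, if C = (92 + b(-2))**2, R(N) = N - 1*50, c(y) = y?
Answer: -224/47961 ≈ -0.0046705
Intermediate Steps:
A = -35 (A = 7*((4 - 4) - 5) = 7*(0 - 5) = 7*(-5) = -35)
R(N) = -50 + N (R(N) = N - 50 = -50 + N)
b(n) = -35/n
C = 47961/4 (C = (92 - 35/(-2))**2 = (92 - 35*(-1/2))**2 = (92 + 35/2)**2 = (219/2)**2 = 47961/4 ≈ 11990.)
R(c(-6))/C = (-50 - 6)/(47961/4) = -56*4/47961 = -224/47961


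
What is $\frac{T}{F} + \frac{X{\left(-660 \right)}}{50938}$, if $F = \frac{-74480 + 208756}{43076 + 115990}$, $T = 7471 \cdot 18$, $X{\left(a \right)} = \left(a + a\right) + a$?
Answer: $\frac{136201031834193}{854968861} \approx 1.5931 \cdot 10^{5}$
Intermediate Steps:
$X{\left(a \right)} = 3 a$ ($X{\left(a \right)} = 2 a + a = 3 a$)
$T = 134478$
$F = \frac{67138}{79533}$ ($F = \frac{134276}{159066} = 134276 \cdot \frac{1}{159066} = \frac{67138}{79533} \approx 0.84415$)
$\frac{T}{F} + \frac{X{\left(-660 \right)}}{50938} = \frac{134478}{\frac{67138}{79533}} + \frac{3 \left(-660\right)}{50938} = 134478 \cdot \frac{79533}{67138} - \frac{990}{25469} = \frac{5347719387}{33569} - \frac{990}{25469} = \frac{136201031834193}{854968861}$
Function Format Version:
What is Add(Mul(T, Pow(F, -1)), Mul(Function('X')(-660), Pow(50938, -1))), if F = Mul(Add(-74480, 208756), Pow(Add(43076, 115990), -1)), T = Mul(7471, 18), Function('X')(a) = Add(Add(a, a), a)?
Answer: Rational(136201031834193, 854968861) ≈ 1.5931e+5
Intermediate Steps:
Function('X')(a) = Mul(3, a) (Function('X')(a) = Add(Mul(2, a), a) = Mul(3, a))
T = 134478
F = Rational(67138, 79533) (F = Mul(134276, Pow(159066, -1)) = Mul(134276, Rational(1, 159066)) = Rational(67138, 79533) ≈ 0.84415)
Add(Mul(T, Pow(F, -1)), Mul(Function('X')(-660), Pow(50938, -1))) = Add(Mul(134478, Pow(Rational(67138, 79533), -1)), Mul(Mul(3, -660), Pow(50938, -1))) = Add(Mul(134478, Rational(79533, 67138)), Mul(-1980, Rational(1, 50938))) = Add(Rational(5347719387, 33569), Rational(-990, 25469)) = Rational(136201031834193, 854968861)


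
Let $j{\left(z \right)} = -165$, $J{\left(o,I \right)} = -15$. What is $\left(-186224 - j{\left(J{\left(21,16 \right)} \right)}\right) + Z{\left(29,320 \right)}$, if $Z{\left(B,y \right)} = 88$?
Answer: $-185971$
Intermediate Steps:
$\left(-186224 - j{\left(J{\left(21,16 \right)} \right)}\right) + Z{\left(29,320 \right)} = \left(-186224 - -165\right) + 88 = \left(-186224 + 165\right) + 88 = -186059 + 88 = -185971$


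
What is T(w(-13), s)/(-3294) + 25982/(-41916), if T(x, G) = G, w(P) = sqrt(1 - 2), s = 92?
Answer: -7453415/11505942 ≈ -0.64779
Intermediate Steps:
w(P) = I (w(P) = sqrt(-1) = I)
T(w(-13), s)/(-3294) + 25982/(-41916) = 92/(-3294) + 25982/(-41916) = 92*(-1/3294) + 25982*(-1/41916) = -46/1647 - 12991/20958 = -7453415/11505942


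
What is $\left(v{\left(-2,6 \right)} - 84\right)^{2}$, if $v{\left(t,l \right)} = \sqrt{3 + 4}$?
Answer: $\left(84 - \sqrt{7}\right)^{2} \approx 6618.5$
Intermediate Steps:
$v{\left(t,l \right)} = \sqrt{7}$
$\left(v{\left(-2,6 \right)} - 84\right)^{2} = \left(\sqrt{7} - 84\right)^{2} = \left(-84 + \sqrt{7}\right)^{2}$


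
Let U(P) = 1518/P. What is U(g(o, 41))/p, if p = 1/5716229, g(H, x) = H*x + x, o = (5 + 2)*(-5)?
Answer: -4338617811/697 ≈ -6.2247e+6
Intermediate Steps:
o = -35 (o = 7*(-5) = -35)
g(H, x) = x + H*x
p = 1/5716229 ≈ 1.7494e-7
U(g(o, 41))/p = (1518/((41*(1 - 35))))/(1/5716229) = (1518/((41*(-34))))*5716229 = (1518/(-1394))*5716229 = (1518*(-1/1394))*5716229 = -759/697*5716229 = -4338617811/697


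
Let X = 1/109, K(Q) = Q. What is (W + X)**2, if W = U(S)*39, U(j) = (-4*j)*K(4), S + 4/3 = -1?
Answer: 25187277025/11881 ≈ 2.1200e+6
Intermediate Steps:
S = -7/3 (S = -4/3 - 1 = -7/3 ≈ -2.3333)
U(j) = -16*j (U(j) = -4*j*4 = -16*j)
W = 1456 (W = -16*(-7/3)*39 = (112/3)*39 = 1456)
X = 1/109 ≈ 0.0091743
(W + X)**2 = (1456 + 1/109)**2 = (158705/109)**2 = 25187277025/11881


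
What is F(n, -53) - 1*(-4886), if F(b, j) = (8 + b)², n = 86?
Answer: 13722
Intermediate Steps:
F(n, -53) - 1*(-4886) = (8 + 86)² - 1*(-4886) = 94² + 4886 = 8836 + 4886 = 13722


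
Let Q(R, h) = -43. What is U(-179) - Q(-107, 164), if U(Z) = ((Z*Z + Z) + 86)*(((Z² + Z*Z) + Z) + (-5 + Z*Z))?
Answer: 3065059215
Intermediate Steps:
U(Z) = (-5 + Z + 3*Z²)*(86 + Z + Z²) (U(Z) = ((Z² + Z) + 86)*(((Z² + Z²) + Z) + (-5 + Z²)) = ((Z + Z²) + 86)*((2*Z² + Z) + (-5 + Z²)) = (86 + Z + Z²)*((Z + 2*Z²) + (-5 + Z²)) = (86 + Z + Z²)*(-5 + Z + 3*Z²) = (-5 + Z + 3*Z²)*(86 + Z + Z²))
U(-179) - Q(-107, 164) = (-430 + 3*(-179)⁴ + 4*(-179)³ + 81*(-179) + 254*(-179)²) - 1*(-43) = (-430 + 3*1026625681 + 4*(-5735339) - 14499 + 254*32041) + 43 = (-430 + 3079877043 - 22941356 - 14499 + 8138414) + 43 = 3065059172 + 43 = 3065059215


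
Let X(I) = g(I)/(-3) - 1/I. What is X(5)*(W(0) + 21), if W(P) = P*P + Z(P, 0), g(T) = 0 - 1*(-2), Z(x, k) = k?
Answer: -91/5 ≈ -18.200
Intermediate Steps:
g(T) = 2 (g(T) = 0 + 2 = 2)
W(P) = P² (W(P) = P*P + 0 = P² + 0 = P²)
X(I) = -⅔ - 1/I (X(I) = 2/(-3) - 1/I = 2*(-⅓) - 1/I = -⅔ - 1/I)
X(5)*(W(0) + 21) = (-⅔ - 1/5)*(0² + 21) = (-⅔ - 1*⅕)*(0 + 21) = (-⅔ - ⅕)*21 = -13/15*21 = -91/5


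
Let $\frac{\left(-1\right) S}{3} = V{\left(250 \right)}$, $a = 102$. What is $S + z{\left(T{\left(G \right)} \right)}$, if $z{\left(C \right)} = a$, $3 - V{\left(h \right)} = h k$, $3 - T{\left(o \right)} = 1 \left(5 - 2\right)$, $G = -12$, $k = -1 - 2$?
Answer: $-2157$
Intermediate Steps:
$k = -3$
$T{\left(o \right)} = 0$ ($T{\left(o \right)} = 3 - 1 \left(5 - 2\right) = 3 - 1 \cdot 3 = 3 - 3 = 0$)
$V{\left(h \right)} = 3 + 3 h$ ($V{\left(h \right)} = 3 - h \left(-3\right) = 3 - - 3 h = 3 + 3 h$)
$S = -2259$ ($S = - 3 \left(3 + 3 \cdot 250\right) = - 3 \left(3 + 750\right) = \left(-3\right) 753 = -2259$)
$z{\left(C \right)} = 102$
$S + z{\left(T{\left(G \right)} \right)} = -2259 + 102 = -2157$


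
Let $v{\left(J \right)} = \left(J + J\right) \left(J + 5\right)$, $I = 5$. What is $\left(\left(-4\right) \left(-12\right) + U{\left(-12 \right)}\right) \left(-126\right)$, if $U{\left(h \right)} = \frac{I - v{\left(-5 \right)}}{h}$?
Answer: $- \frac{11991}{2} \approx -5995.5$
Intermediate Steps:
$v{\left(J \right)} = 2 J \left(5 + J\right)$
$U{\left(h \right)} = \frac{5}{h}$ ($U{\left(h \right)} = \frac{5 - 2 \left(-5\right) \left(5 - 5\right)}{h} = \frac{5 - 2 \left(-5\right) 0}{h} = \frac{5 - 0}{h} = \frac{5 + 0}{h} = \frac{5}{h}$)
$\left(\left(-4\right) \left(-12\right) + U{\left(-12 \right)}\right) \left(-126\right) = \left(\left(-4\right) \left(-12\right) + \frac{5}{-12}\right) \left(-126\right) = \left(48 + 5 \left(- \frac{1}{12}\right)\right) \left(-126\right) = \left(48 - \frac{5}{12}\right) \left(-126\right) = \frac{571}{12} \left(-126\right) = - \frac{11991}{2}$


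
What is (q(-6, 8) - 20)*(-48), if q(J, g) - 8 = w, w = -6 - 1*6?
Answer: 1152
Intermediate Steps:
w = -12 (w = -6 - 6 = -12)
q(J, g) = -4 (q(J, g) = 8 - 12 = -4)
(q(-6, 8) - 20)*(-48) = (-4 - 20)*(-48) = -24*(-48) = 1152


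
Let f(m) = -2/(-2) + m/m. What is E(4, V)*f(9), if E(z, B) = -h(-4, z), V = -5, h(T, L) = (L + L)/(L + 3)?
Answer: -16/7 ≈ -2.2857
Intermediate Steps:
h(T, L) = 2*L/(3 + L) (h(T, L) = (2*L)/(3 + L) = 2*L/(3 + L))
f(m) = 2 (f(m) = -2*(-½) + 1 = 1 + 1 = 2)
E(z, B) = -2*z/(3 + z)
E(4, V)*f(9) = -2*4/(3 + 4)*2 = -2*4/7*2 = -2*4*⅐*2 = -8/7*2 = -16/7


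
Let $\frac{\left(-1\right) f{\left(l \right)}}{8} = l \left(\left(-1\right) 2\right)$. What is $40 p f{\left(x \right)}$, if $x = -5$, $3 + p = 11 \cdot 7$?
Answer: $-236800$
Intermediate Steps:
$p = 74$ ($p = -3 + 11 \cdot 7 = -3 + 77 = 74$)
$f{\left(l \right)} = 16 l$ ($f{\left(l \right)} = - 8 l \left(\left(-1\right) 2\right) = - 8 l \left(-2\right) = - 8 \left(- 2 l\right) = 16 l$)
$40 p f{\left(x \right)} = 40 \cdot 74 \cdot 16 \left(-5\right) = 2960 \left(-80\right) = -236800$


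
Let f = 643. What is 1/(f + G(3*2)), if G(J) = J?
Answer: 1/649 ≈ 0.0015408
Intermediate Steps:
1/(f + G(3*2)) = 1/(643 + 3*2) = 1/(643 + 6) = 1/649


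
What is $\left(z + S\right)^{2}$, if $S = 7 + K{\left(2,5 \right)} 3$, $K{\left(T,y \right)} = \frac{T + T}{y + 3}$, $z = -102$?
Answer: $\frac{34969}{4} \approx 8742.3$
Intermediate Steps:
$K{\left(T,y \right)} = \frac{2 T}{3 + y}$
$S = \frac{17}{2}$ ($S = 7 + 2 \cdot 2 \frac{1}{3 + 5} \cdot 3 = 7 + 2 \cdot 2 \cdot \frac{1}{8} \cdot 3 = 7 + \frac{1}{2} \cdot 3 = 7 + \frac{3}{2} = \frac{17}{2} \approx 8.5$)
$\left(z + S\right)^{2} = \left(-102 + \frac{17}{2}\right)^{2} = \left(- \frac{187}{2}\right)^{2} = \frac{34969}{4}$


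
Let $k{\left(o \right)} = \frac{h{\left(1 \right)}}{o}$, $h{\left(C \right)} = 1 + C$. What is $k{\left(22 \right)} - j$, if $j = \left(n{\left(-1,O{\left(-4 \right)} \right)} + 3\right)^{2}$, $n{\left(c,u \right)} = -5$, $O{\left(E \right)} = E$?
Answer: $- \frac{43}{11} \approx -3.9091$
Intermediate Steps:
$j = 4$ ($j = \left(-5 + 3\right)^{2} = \left(-2\right)^{2} = 4$)
$k{\left(o \right)} = \frac{2}{o}$ ($k{\left(o \right)} = \frac{1 + 1}{o} = \frac{2}{o}$)
$k{\left(22 \right)} - j = \frac{2}{22} - 4 = 2 \cdot \frac{1}{22} - 4 = \frac{1}{11} - 4 = - \frac{43}{11}$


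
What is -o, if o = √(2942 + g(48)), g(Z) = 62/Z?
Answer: -√423834/12 ≈ -54.252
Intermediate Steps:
o = √423834/12 (o = √(2942 + 62/48) = √(2942 + 62*(1/48)) = √(2942 + 31/24) = √(70639/24) = √423834/12 ≈ 54.252)
-o = -√423834/12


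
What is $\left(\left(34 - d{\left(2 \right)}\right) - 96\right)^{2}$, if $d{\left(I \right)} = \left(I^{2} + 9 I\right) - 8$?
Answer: $5776$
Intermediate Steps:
$d{\left(I \right)} = -8 + I^{2} + 9 I$
$\left(\left(34 - d{\left(2 \right)}\right) - 96\right)^{2} = \left(\left(34 - \left(-8 + 2^{2} + 9 \cdot 2\right)\right) - 96\right)^{2} = \left(\left(34 - \left(-8 + 4 + 18\right)\right) - 96\right)^{2} = \left(\left(34 - 14\right) - 96\right)^{2} = \left(20 - 96\right)^{2} = \left(-76\right)^{2} = 5776$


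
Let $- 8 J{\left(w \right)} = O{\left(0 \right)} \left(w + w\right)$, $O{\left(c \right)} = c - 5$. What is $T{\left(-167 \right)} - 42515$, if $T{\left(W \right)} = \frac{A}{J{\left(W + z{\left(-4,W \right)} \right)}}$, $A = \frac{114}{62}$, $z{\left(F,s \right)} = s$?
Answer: $- \frac{1100500889}{25885} \approx -42515.0$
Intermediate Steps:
$O{\left(c \right)} = -5 + c$ ($O{\left(c \right)} = c - 5 = -5 + c$)
$A = \frac{57}{31}$ ($A = 114 \cdot \frac{1}{62} = \frac{57}{31} \approx 1.8387$)
$J{\left(w \right)} = \frac{5 w}{4}$ ($J{\left(w \right)} = - \frac{\left(-5 + 0\right) \left(w + w\right)}{8} = - \frac{\left(-5\right) 2 w}{8} = - \frac{\left(-10\right) w}{8} = \frac{5 w}{4}$)
$T{\left(W \right)} = \frac{114}{155 W}$ ($T{\left(W \right)} = \frac{57}{31 \frac{5 \left(W + W\right)}{4}} = \frac{57}{31 \frac{5 \cdot 2 W}{4}} = \frac{57}{31 \frac{5 W}{2}} = \frac{57 \frac{2}{5 W}}{31} = \frac{114}{155 W}$)
$T{\left(-167 \right)} - 42515 = \frac{114}{155 \left(-167\right)} - 42515 = \frac{114}{155} \left(- \frac{1}{167}\right) - 42515 = - \frac{114}{25885} - 42515 = - \frac{1100500889}{25885}$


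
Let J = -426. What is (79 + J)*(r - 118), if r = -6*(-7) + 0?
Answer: 26372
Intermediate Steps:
r = 42 (r = 42 + 0 = 42)
(79 + J)*(r - 118) = (79 - 426)*(42 - 118) = -347*(-76) = 26372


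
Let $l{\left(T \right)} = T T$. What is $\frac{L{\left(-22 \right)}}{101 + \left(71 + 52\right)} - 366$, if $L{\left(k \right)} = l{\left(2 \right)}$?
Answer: $- \frac{20495}{56} \approx -365.98$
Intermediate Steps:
$l{\left(T \right)} = T^{2}$
$L{\left(k \right)} = 4$ ($L{\left(k \right)} = 2^{2} = 4$)
$\frac{L{\left(-22 \right)}}{101 + \left(71 + 52\right)} - 366 = \frac{4}{101 + \left(71 + 52\right)} - 366 = \frac{4}{101 + 123} - 366 = \frac{4}{224} - 366 = 4 \cdot \frac{1}{224} - 366 = \frac{1}{56} - 366 = - \frac{20495}{56}$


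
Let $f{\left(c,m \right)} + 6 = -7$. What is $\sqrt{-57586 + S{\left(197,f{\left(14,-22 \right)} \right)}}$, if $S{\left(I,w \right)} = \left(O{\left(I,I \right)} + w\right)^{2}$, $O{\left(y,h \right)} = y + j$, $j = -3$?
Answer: $5 i \sqrt{993} \approx 157.56 i$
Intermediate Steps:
$O{\left(y,h \right)} = -3 + y$ ($O{\left(y,h \right)} = y - 3 = -3 + y$)
$f{\left(c,m \right)} = -13$ ($f{\left(c,m \right)} = -6 - 7 = -13$)
$S{\left(I,w \right)} = \left(-3 + I + w\right)^{2}$ ($S{\left(I,w \right)} = \left(\left(-3 + I\right) + w\right)^{2} = \left(-3 + I + w\right)^{2}$)
$\sqrt{-57586 + S{\left(197,f{\left(14,-22 \right)} \right)}} = \sqrt{-57586 + \left(-3 + 197 - 13\right)^{2}} = \sqrt{-57586 + 181^{2}} = \sqrt{-57586 + 32761} = \sqrt{-24825} = 5 i \sqrt{993}$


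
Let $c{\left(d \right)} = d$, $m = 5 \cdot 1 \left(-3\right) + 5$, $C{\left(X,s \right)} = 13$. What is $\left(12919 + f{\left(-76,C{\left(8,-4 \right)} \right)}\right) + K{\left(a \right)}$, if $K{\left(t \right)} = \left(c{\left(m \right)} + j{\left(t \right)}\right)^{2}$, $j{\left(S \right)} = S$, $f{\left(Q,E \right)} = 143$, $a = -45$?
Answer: $16087$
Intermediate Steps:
$m = -10$ ($m = 5 \left(-3\right) + 5 = -15 + 5 = -10$)
$K{\left(t \right)} = \left(-10 + t\right)^{2}$
$\left(12919 + f{\left(-76,C{\left(8,-4 \right)} \right)}\right) + K{\left(a \right)} = \left(12919 + 143\right) + \left(-10 - 45\right)^{2} = 13062 + \left(-55\right)^{2} = 13062 + 3025 = 16087$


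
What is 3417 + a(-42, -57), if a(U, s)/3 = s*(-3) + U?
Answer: 3804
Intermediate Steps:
a(U, s) = -9*s + 3*U (a(U, s) = 3*(s*(-3) + U) = 3*(-3*s + U) = 3*(U - 3*s) = -9*s + 3*U)
3417 + a(-42, -57) = 3417 + (-9*(-57) + 3*(-42)) = 3417 + (513 - 126) = 3417 + 387 = 3804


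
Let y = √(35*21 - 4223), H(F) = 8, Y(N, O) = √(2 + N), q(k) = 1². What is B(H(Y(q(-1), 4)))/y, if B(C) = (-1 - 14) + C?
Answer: 7*I*√218/872 ≈ 0.11852*I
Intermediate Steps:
q(k) = 1
B(C) = -15 + C
y = 4*I*√218 (y = √(735 - 4223) = √(-3488) = 4*I*√218 ≈ 59.059*I)
B(H(Y(q(-1), 4)))/y = (-15 + 8)/((4*I*√218)) = -(-7)*I*√218/872 = 7*I*√218/872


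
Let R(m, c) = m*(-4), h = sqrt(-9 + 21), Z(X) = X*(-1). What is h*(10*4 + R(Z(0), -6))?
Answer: 80*sqrt(3) ≈ 138.56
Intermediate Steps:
Z(X) = -X
h = 2*sqrt(3) (h = sqrt(12) = 2*sqrt(3) ≈ 3.4641)
R(m, c) = -4*m
h*(10*4 + R(Z(0), -6)) = (2*sqrt(3))*(10*4 - (-4)*0) = (2*sqrt(3))*(40 - 4*0) = (2*sqrt(3))*(40 + 0) = (2*sqrt(3))*40 = 80*sqrt(3)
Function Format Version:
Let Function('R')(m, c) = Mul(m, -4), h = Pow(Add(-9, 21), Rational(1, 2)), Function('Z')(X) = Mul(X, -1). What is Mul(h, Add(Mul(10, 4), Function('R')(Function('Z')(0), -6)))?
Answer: Mul(80, Pow(3, Rational(1, 2))) ≈ 138.56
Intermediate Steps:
Function('Z')(X) = Mul(-1, X)
h = Mul(2, Pow(3, Rational(1, 2))) (h = Pow(12, Rational(1, 2)) = Mul(2, Pow(3, Rational(1, 2))) ≈ 3.4641)
Function('R')(m, c) = Mul(-4, m)
Mul(h, Add(Mul(10, 4), Function('R')(Function('Z')(0), -6))) = Mul(Mul(2, Pow(3, Rational(1, 2))), Add(Mul(10, 4), Mul(-4, Mul(-1, 0)))) = Mul(Mul(2, Pow(3, Rational(1, 2))), Add(40, Mul(-4, 0))) = Mul(Mul(2, Pow(3, Rational(1, 2))), Add(40, 0)) = Mul(Mul(2, Pow(3, Rational(1, 2))), 40) = Mul(80, Pow(3, Rational(1, 2)))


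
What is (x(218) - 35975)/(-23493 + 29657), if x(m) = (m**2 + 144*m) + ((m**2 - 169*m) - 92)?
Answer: 53531/6164 ≈ 8.6845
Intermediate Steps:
x(m) = -92 - 25*m + 2*m**2 (x(m) = (m**2 + 144*m) + (-92 + m**2 - 169*m) = -92 - 25*m + 2*m**2)
(x(218) - 35975)/(-23493 + 29657) = ((-92 - 25*218 + 2*218**2) - 35975)/(-23493 + 29657) = ((-92 - 5450 + 2*47524) - 35975)/6164 = ((-92 - 5450 + 95048) - 35975)*(1/6164) = (89506 - 35975)*(1/6164) = 53531*(1/6164) = 53531/6164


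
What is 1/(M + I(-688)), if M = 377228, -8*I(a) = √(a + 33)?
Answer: 24142592/9107261695631 + 8*I*√655/9107261695631 ≈ 2.6509e-6 + 2.2481e-11*I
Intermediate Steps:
I(a) = -√(33 + a)/8 (I(a) = -√(a + 33)/8 = -√(33 + a)/8)
1/(M + I(-688)) = 1/(377228 - √(33 - 688)/8) = 1/(377228 - I*√655/8)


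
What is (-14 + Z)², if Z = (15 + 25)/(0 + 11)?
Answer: 12996/121 ≈ 107.40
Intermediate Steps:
Z = 40/11 ≈ 3.6364
(-14 + Z)² = (-14 + 40/11)² = (-114/11)² = 12996/121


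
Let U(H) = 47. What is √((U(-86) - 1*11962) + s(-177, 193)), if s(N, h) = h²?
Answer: √25334 ≈ 159.17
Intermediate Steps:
√((U(-86) - 1*11962) + s(-177, 193)) = √((47 - 1*11962) + 193²) = √((47 - 11962) + 37249) = √(-11915 + 37249) = √25334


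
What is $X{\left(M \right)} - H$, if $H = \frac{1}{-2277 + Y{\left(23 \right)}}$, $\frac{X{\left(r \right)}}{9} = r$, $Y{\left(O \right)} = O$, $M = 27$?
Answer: $\frac{547723}{2254} \approx 243.0$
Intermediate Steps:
$X{\left(r \right)} = 9 r$
$H = - \frac{1}{2254}$ ($H = \frac{1}{-2277 + 23} = \frac{1}{-2254} = - \frac{1}{2254} \approx -0.00044366$)
$X{\left(M \right)} - H = 9 \cdot 27 - - \frac{1}{2254} = 243 + \frac{1}{2254} = \frac{547723}{2254}$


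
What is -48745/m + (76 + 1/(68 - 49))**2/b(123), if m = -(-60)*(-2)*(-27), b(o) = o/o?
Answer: 1349520811/233928 ≈ 5769.0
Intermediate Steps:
b(o) = 1
m = 3240 (m = -15*8*(-27) = -120*(-27) = 3240)
-48745/m + (76 + 1/(68 - 49))**2/b(123) = -48745/3240 + (76 + 1/(68 - 49))**2/1 = -48745*1/3240 + (76 + 1/19)**2*1 = -9749/648 + (76 + 1/19)**2*1 = -9749/648 + (1445/19)**2*1 = -9749/648 + (2088025/361)*1 = -9749/648 + 2088025/361 = 1349520811/233928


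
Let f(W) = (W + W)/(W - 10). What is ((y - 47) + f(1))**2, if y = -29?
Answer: 470596/81 ≈ 5809.8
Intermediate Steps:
f(W) = 2*W/(-10 + W) (f(W) = (2*W)/(-10 + W) = 2*W/(-10 + W))
((y - 47) + f(1))**2 = ((-29 - 47) + 2*1/(-10 + 1))**2 = (-76 + 2*1/(-9))**2 = (-76 + 2*1*(-1/9))**2 = (-76 - 2/9)**2 = (-686/9)**2 = 470596/81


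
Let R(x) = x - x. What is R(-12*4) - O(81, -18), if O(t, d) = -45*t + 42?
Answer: 3603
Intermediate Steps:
O(t, d) = 42 - 45*t
R(x) = 0
R(-12*4) - O(81, -18) = 0 - (42 - 45*81) = 0 - (42 - 3645) = 0 - 1*(-3603) = 0 + 3603 = 3603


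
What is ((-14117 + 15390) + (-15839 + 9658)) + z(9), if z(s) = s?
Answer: -4899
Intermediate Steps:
((-14117 + 15390) + (-15839 + 9658)) + z(9) = ((-14117 + 15390) + (-15839 + 9658)) + 9 = (1273 - 6181) + 9 = -4908 + 9 = -4899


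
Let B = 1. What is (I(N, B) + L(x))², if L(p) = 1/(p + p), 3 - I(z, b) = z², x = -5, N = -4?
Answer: 17161/100 ≈ 171.61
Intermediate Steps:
I(z, b) = 3 - z²
L(p) = 1/(2*p)
(I(N, B) + L(x))² = ((3 - 1*(-4)²) + (½)/(-5))² = ((3 - 1*16) + (½)*(-⅕))² = ((3 - 16) - ⅒)² = (-13 - ⅒)² = (-131/10)² = 17161/100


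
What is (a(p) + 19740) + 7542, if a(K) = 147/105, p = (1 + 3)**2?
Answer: 136417/5 ≈ 27283.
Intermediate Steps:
p = 16 (p = 4**2 = 16)
a(K) = 7/5 (a(K) = 147*(1/105) = 7/5)
(a(p) + 19740) + 7542 = (7/5 + 19740) + 7542 = 98707/5 + 7542 = 136417/5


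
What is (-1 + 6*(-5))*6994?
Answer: -216814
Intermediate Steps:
(-1 + 6*(-5))*6994 = (-1 - 30)*6994 = -31*6994 = -216814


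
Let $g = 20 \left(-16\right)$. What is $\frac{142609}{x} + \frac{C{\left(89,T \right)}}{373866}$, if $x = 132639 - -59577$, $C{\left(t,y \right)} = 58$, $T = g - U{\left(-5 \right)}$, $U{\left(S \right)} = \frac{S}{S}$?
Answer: $\frac{2962655829}{3992390392} \approx 0.74208$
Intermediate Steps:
$U{\left(S \right)} = 1$
$g = -320$
$T = -321$ ($T = -320 - 1 = -321$)
$x = 192216$ ($x = 132639 + \left(-14388 + 73965\right) = 132639 + 59577 = 192216$)
$\frac{142609}{x} + \frac{C{\left(89,T \right)}}{373866} = \frac{142609}{192216} + \frac{58}{373866} = 142609 \cdot \frac{1}{192216} + 58 \cdot \frac{1}{373866} = \frac{142609}{192216} + \frac{29}{186933} = \frac{2962655829}{3992390392}$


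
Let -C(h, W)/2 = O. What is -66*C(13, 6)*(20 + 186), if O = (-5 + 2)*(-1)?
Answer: 81576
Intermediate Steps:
O = 3 (O = -3*(-1) = 3)
C(h, W) = -6 (C(h, W) = -2*3 = -6)
-66*C(13, 6)*(20 + 186) = -(-396)*(20 + 186) = -(-396)*206 = -66*(-1236) = 81576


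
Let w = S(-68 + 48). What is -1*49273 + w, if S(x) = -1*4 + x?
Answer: -49297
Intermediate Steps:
S(x) = -4 + x
w = -24 (w = -4 + (-68 + 48) = -4 - 20 = -24)
-1*49273 + w = -1*49273 - 24 = -49273 - 24 = -49297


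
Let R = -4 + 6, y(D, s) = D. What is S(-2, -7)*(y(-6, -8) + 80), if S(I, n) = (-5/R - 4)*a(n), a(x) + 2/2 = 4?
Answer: -1443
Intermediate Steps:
a(x) = 3 (a(x) = -1 + 4 = 3)
R = 2
S(I, n) = -39/2 (S(I, n) = (-5/2 - 4)*3 = -13/2*3 = -39/2)
S(-2, -7)*(y(-6, -8) + 80) = -39*(-6 + 80)/2 = -39/2*74 = -1443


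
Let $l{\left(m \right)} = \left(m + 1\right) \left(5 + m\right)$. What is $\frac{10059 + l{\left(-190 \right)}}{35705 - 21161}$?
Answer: $\frac{938}{303} \approx 3.0957$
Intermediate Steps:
$l{\left(m \right)} = \left(1 + m\right) \left(5 + m\right)$
$\frac{10059 + l{\left(-190 \right)}}{35705 - 21161} = \frac{10059 + \left(5 + \left(-190\right)^{2} + 6 \left(-190\right)\right)}{35705 - 21161} = \frac{10059 + \left(5 + 36100 - 1140\right)}{14544} = \left(10059 + 34965\right) \frac{1}{14544} = 45024 \cdot \frac{1}{14544} = \frac{938}{303}$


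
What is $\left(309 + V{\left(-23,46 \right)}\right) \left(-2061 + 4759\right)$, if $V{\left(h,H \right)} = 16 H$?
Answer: $2819410$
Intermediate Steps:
$\left(309 + V{\left(-23,46 \right)}\right) \left(-2061 + 4759\right) = \left(309 + 16 \cdot 46\right) \left(-2061 + 4759\right) = \left(309 + 736\right) 2698 = 1045 \cdot 2698 = 2819410$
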